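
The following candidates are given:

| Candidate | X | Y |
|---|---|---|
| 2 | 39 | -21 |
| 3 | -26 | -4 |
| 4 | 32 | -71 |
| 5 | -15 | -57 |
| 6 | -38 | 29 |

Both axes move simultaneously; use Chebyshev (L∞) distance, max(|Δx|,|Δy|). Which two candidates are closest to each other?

Pairwise distances:
2–3: 65
2–4: 50
2–5: 54
2–6: 77
3–4: 67
3–5: 53
3–6: 33
4–5: 47
4–6: 100
5–6: 86
Closest pair: 3–6 at 33.

3 and 6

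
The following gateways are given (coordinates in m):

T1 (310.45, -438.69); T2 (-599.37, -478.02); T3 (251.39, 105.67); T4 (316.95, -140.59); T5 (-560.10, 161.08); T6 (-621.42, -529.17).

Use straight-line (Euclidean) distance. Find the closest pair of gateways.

Pairwise distances:
T2–T6: √((-22.05)² + (-51.15)²) = √(486.2025 + 2616.3225) = 55.70 m
T3–T4: √((65.56)² + (-246.26)²) = √(4298.1136 + 60643.9876) = 254.84 m
T1–T4: √((6.50)² + (298.10)²) = √(42.2500 + 88863.6100) = 298.17 m
T1–T3: √((-59.06)² + (544.36)²) = √(3488.0836 + 296327.8096) = 547.55 m
T2–T5: √((39.27)² + (639.10)²) = √(1542.1329 + 408448.8100) = 640.31 m
T5–T6: √((-61.32)² + (-690.25)²) = √(3760.1424 + 476445.0625) = 692.97 m
T3–T5: √((-811.49)² + (55.41)²) = √(658516.0201 + 3070.2681) = 813.38 m
T1–T2: √((-909.82)² + (-39.33)²) = √(827772.4324 + 1546.8489) = 910.67 m
T4–T5: √((-877.05)² + (301.67)²) = √(769216.7025 + 91004.7889) = 927.48 m
T1–T6: √((-931.87)² + (-90.48)²) = √(868381.6969 + 8186.6304) = 936.25 m
T2–T4: √((916.32)² + (337.43)²) = √(839642.3424 + 113859.0049) = 976.47 m
T4–T6: √((-938.37)² + (-388.58)²) = √(880538.2569 + 150994.4164) = 1015.64 m
T2–T3: √((850.76)² + (583.69)²) = √(723792.5776 + 340694.0161) = 1031.74 m
T1–T5: √((-870.55)² + (599.77)²) = √(757857.3025 + 359724.0529) = 1057.16 m
T3–T6: √((-872.81)² + (-634.84)²) = √(761797.2961 + 403021.8256) = 1079.27 m
Closest pair: T2–T6 at 55.70 m.

T2 and T6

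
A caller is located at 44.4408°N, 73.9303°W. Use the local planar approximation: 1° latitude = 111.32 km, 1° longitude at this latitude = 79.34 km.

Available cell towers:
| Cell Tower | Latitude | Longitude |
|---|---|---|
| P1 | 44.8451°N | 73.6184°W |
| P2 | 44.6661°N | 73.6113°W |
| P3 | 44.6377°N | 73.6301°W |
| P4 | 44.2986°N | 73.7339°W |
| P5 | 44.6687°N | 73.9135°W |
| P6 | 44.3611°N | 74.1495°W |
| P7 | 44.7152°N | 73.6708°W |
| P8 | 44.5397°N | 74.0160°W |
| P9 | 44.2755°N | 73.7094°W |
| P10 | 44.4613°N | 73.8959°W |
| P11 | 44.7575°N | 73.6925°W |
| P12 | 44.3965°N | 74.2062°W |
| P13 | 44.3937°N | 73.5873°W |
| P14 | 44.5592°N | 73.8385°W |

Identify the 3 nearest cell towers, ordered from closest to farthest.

Distances from 44.4408°N, 73.9303°W:
P1: √((0.4043·111.32)² + (0.3119·79.34)²) = √(2025.600885 + 612.371742) = 51.3612 km
P2: √((0.2253·111.32)² + (0.3190·79.34)²) = √(629.026264 + 640.568765) = 35.6314 km
P3: √((0.1969·111.32)² + (0.3002·79.34)²) = √(480.438528 + 567.290836) = 32.3686 km
P4: √((-0.1422·111.32)² + (0.1964·79.34)²) = √(250.579529 + 242.810442) = 22.2124 km
P5: √((0.2279·111.32)² + (0.0168·79.34)²) = √(643.628173 + 1.776654) = 25.4048 km
P6: √((-0.0797·111.32)² + (-0.2192·79.34)²) = √(78.716004 + 302.458290) = 19.5237 km
P7: √((0.2744·111.32)² + (0.2595·79.34)²) = √(933.070823 + 423.895803) = 36.8370 km
P8: √((0.0989·111.32)² + (-0.0857·79.34)²) = √(121.210147 + 46.232357) = 12.9400 km
P9: √((-0.1653·111.32)² + (0.2209·79.34)²) = √(338.604014 + 307.167897) = 25.4120 km
P10: √((0.0205·111.32)² + (0.0344·79.34)²) = √(5.207798 + 7.449057) = 3.5576 km
P11: √((0.3167·111.32)² + (0.2378·79.34)²) = √(1242.918127 + 355.965651) = 39.9860 km
P12: √((-0.0443·111.32)² + (-0.2759·79.34)²) = √(24.319456 + 479.167985) = 22.4385 km
P13: √((-0.0471·111.32)² + (0.3430·79.34)²) = √(27.490853 + 740.581114) = 27.7141 km
P14: √((0.1184·111.32)² + (0.0918·79.34)²) = √(173.719992 + 53.048090) = 15.0588 km
Sorted: P10 (3.5576 km) < P8 (12.9400 km) < P14 (15.0588 km) < P6 (19.5237 km) < P4 (22.2124 km) < …

P10, P8, P14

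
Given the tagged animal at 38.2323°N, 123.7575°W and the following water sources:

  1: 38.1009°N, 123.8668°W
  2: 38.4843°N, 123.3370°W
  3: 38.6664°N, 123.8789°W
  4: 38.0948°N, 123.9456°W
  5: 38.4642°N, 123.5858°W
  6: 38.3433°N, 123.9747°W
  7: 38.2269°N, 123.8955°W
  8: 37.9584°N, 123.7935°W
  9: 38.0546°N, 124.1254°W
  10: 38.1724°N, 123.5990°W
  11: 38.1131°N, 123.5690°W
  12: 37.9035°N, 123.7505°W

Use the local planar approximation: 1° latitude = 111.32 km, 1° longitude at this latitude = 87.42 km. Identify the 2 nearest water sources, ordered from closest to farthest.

7, 10

Distances from 38.2323°N, 123.7575°W:
1: √((-0.1314·111.32)² + (-0.1093·87.42)²) = √(213.962235 + 91.298140) = 17.4717 km
2: √((0.2520·111.32)² + (0.4205·87.42)²) = √(786.950611 + 1351.305687) = 46.2413 km
3: √((0.4341·111.32)² + (-0.1214·87.42)²) = √(2335.210136 + 112.631269) = 49.4757 km
4: √((-0.1375·111.32)² + (-0.1881·87.42)²) = √(234.288942 + 270.395335) = 22.4652 km
5: √((0.2319·111.32)² + (0.1717·87.42)²) = √(666.419801 + 225.300520) = 29.8617 km
6: √((0.1110·111.32)² + (-0.2172·87.42)²) = √(152.683587 + 360.529865) = 22.6542 km
7: √((-0.0054·111.32)² + (-0.1380·87.42)²) = √(0.361355 + 145.539131) = 12.0789 km
8: √((-0.2739·111.32)² + (-0.0360·87.42)²) = √(929.673517 + 9.904364) = 30.6525 km
9: √((-0.1777·111.32)² + (-0.3679·87.42)²) = √(391.310274 + 1034.382537) = 37.7583 km
10: √((-0.0599·111.32)² + (0.1585·87.42)²) = √(44.463131 + 191.990676) = 15.3771 km
11: √((-0.1192·111.32)² + (0.1885·87.42)²) = √(176.075490 + 271.546565) = 21.1571 km
12: √((-0.3288·111.32)² + (0.0070·87.42)²) = √(1339.707575 + 0.374471) = 36.6071 km
Sorted: 7 (12.0789 km) < 10 (15.3771 km) < 1 (17.4717 km) < 11 (21.1571 km) < …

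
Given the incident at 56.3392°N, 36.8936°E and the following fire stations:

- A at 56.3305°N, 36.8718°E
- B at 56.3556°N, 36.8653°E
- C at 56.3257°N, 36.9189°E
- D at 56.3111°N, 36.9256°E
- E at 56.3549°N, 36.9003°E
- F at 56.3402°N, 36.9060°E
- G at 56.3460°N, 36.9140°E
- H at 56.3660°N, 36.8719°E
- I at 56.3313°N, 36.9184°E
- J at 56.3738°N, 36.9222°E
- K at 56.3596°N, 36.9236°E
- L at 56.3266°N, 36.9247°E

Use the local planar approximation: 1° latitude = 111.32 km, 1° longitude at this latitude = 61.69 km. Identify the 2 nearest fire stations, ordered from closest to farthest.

F, G

Distances from 56.3392°N, 36.8936°E:
A: √((-0.0087·111.32)² + (-0.0218·61.69)²) = √(0.937961 + 1.808600) = 1.6573 km
B: √((0.0164·111.32)² + (-0.0283·61.69)²) = √(3.332991 + 3.047912) = 2.5260 km
C: √((-0.0135·111.32)² + (0.0253·61.69)²) = √(2.258468 + 2.435962) = 2.1667 km
D: √((-0.0281·111.32)² + (0.0320·61.69)²) = √(9.784960 + 3.896992) = 3.6989 km
E: √((0.0157·111.32)² + (0.0067·61.69)²) = √(3.054539 + 0.170836) = 1.7959 km
F: √((0.0010·111.32)² + (0.0124·61.69)²) = √(0.012392 + 0.585158) = 0.7730 km
G: √((0.0068·111.32)² + (0.0204·61.69)²) = √(0.573013 + 1.583762) = 1.4686 km
H: √((0.0268·111.32)² + (-0.0217·61.69)²) = √(8.900532 + 1.792045) = 3.2700 km
I: √((-0.0079·111.32)² + (0.0248·61.69)²) = √(0.773394 + 2.340631) = 1.7647 km
J: √((0.0346·111.32)² + (0.0286·61.69)²) = √(14.835377 + 3.112874) = 4.2365 km
K: √((0.0204·111.32)² + (0.0300·61.69)²) = √(5.157114 + 3.425090) = 2.9295 km
L: √((-0.0126·111.32)² + (0.0311·61.69)²) = √(1.967377 + 3.680869) = 2.3766 km
Sorted: F (0.7730 km) < G (1.4686 km) < A (1.6573 km) < I (1.7647 km) < …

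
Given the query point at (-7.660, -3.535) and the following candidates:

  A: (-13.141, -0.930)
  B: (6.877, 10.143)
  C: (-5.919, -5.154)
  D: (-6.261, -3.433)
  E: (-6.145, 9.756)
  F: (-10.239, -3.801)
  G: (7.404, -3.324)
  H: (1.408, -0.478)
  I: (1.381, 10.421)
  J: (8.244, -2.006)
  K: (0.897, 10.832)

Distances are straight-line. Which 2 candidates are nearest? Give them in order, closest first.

D, C

Distances from (-7.660, -3.535):
A: 6.069
B: 19.960
C: 2.377
D: 1.403
E: 13.377
F: 2.593
G: 15.065
H: 9.569
I: 16.629
J: 15.977
K: 16.722
Sorted: D (1.403) < C (2.377) < F (2.593) < A (6.069) < …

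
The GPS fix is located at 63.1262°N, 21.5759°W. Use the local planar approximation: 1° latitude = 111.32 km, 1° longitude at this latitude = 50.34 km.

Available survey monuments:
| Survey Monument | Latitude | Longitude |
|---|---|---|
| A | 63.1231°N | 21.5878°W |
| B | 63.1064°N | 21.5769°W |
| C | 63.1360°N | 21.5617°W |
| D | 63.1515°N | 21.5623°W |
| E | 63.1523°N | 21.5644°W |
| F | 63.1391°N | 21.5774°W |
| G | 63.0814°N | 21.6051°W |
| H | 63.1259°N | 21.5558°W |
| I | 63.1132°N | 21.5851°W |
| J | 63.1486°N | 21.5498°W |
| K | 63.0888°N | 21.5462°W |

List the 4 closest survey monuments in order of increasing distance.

A, H, C, F

Distances from 63.1262°N, 21.5759°W:
A: 0.6913 km
B: 2.2047 km
C: 1.3043 km
D: 2.8984 km
E: 2.9626 km
F: 1.4380 km
G: 5.1993 km
H: 1.0124 km
I: 1.5195 km
J: 2.8185 km
K: 4.4237 km
Sorted: A (0.6913 km) < H (1.0124 km) < C (1.3043 km) < F (1.4380 km) < I (1.5195 km) < B (2.2047 km) < …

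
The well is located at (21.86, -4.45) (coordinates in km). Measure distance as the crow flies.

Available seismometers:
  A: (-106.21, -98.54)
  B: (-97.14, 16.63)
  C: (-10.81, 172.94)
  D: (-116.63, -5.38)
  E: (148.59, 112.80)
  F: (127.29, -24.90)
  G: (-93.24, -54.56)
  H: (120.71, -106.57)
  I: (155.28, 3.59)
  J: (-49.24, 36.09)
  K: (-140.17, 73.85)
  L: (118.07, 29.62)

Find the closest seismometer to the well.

Distances from (21.86, -4.45):
A: √((-128.07)² + (-94.09)²) = √(16401.9249 + 8852.9281) = 158.92 km
B: √((-119.00)² + (21.08)²) = √(14161.0000 + 444.3664) = 120.85 km
C: √((-32.67)² + (177.39)²) = √(1067.3289 + 31467.2121) = 180.37 km
D: √((-138.49)² + (-0.93)²) = √(19179.4801 + 0.8649) = 138.49 km
E: √((126.73)² + (117.25)²) = √(16060.4929 + 13747.5625) = 172.65 km
F: √((105.43)² + (-20.45)²) = √(11115.4849 + 418.2025) = 107.40 km
G: √((-115.10)² + (-50.11)²) = √(13248.0100 + 2511.0121) = 125.53 km
H: √((98.85)² + (-102.12)²) = √(9771.3225 + 10428.4944) = 142.13 km
I: √((133.42)² + (8.04)²) = √(17800.8964 + 64.6416) = 133.66 km
J: √((-71.10)² + (40.54)²) = √(5055.2100 + 1643.4916) = 81.85 km
K: √((-162.03)² + (78.30)²) = √(26253.7209 + 6130.8900) = 179.96 km
L: √((96.21)² + (34.07)²) = √(9256.3641 + 1160.7649) = 102.06 km
Minimum: J at 81.85 km.

J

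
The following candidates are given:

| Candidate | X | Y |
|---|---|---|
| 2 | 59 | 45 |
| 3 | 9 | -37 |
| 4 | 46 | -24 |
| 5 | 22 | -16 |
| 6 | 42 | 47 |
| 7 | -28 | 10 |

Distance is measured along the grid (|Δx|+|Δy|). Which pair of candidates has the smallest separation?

2 and 6

Pairwise distances:
2–6: 19
4–5: 32
3–5: 34
3–4: 50
4–6: 75
5–7: 76
2–4: 82
5–6: 83
3–7: 84
2–5: 98
6–7: 107
4–7: 108
3–6: 117
2–7: 122
2–3: 132
Closest pair: 2–6 at 19.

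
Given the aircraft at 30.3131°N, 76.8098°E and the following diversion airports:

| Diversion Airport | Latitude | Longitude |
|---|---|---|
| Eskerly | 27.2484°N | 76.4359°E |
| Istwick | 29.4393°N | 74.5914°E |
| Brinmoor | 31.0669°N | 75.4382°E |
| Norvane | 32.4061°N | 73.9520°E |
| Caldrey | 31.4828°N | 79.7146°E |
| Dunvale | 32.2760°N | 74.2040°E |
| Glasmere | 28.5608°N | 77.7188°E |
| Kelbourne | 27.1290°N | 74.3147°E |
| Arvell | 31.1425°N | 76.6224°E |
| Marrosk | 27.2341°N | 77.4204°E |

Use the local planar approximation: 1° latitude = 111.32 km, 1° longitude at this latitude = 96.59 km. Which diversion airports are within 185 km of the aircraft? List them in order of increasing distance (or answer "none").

Distances from 30.3131°N, 76.8098°E:
Eskerly: √((-3.0647·111.32)² + (-0.3739·96.59)²) = √(116391.785903 + 1304.293297) = 343.0686 km
Istwick: √((-0.8738·111.32)² + (-2.2184·96.59)²) = √(9461.728371 + 45913.885334) = 235.3202 km
Brinmoor: √((0.7538·111.32)² + (-1.3716·96.59)²) = √(7041.394254 + 17551.703954) = 156.8219 km
Norvane: √((2.0930·111.32)² + (-2.8578·96.59)²) = √(54285.626212 + 76195.267122) = 361.2214 km
Caldrey: √((1.1697·111.32)² + (2.9048·96.59)²) = √(16954.905563 + 78722.124122) = 309.3170 km
Dunvale: √((1.9629·111.32)² + (-2.6058·96.59)²) = √(47746.632337 + 63349.981388) = 333.3116 km
Glasmere: √((-1.7523·111.32)² + (0.9090·96.59)²) = √(38050.758401 + 7708.894436) = 213.9151 km
Kelbourne: √((-3.1841·111.32)² + (-2.4951·96.59)²) = √(125637.646623 + 58081.823741) = 428.6251 km
Arvell: √((0.8294·111.32)² + (-0.1874·96.59)²) = √(8524.608787 + 327.644970) = 94.0864 km
Marrosk: √((-3.0790·111.32)² + (0.6106·96.59)²) = √(117480.496458 + 3478.387262) = 347.7914 km
Threshold 185 km: Arvell (94.0864 km), Brinmoor (156.8219 km) are within range.

Arvell, Brinmoor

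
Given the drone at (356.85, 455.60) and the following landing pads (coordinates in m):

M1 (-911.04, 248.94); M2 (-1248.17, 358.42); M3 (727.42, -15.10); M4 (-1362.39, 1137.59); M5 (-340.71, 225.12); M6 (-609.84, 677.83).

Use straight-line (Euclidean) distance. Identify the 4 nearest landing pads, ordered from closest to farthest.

Distances from (356.85, 455.60):
M1: √((-1267.89)² + (-206.66)²) = √(1607545.0521 + 42708.3556) = 1284.62 m
M2: √((-1605.02)² + (-97.18)²) = √(2576089.2004 + 9443.9524) = 1607.96 m
M3: √((370.57)² + (-470.70)²) = √(137322.1249 + 221558.4900) = 599.07 m
M4: √((-1719.24)² + (681.99)²) = √(2955786.1776 + 465110.3601) = 1849.57 m
M5: √((-697.56)² + (-230.48)²) = √(486589.9536 + 53121.0304) = 734.65 m
M6: √((-966.69)² + (222.23)²) = √(934489.5561 + 49386.1729) = 991.91 m
Sorted: M3 (599.07 m) < M5 (734.65 m) < M6 (991.91 m) < M1 (1284.62 m) < M2 (1607.96 m) < M4 (1849.57 m)

M3, M5, M6, M1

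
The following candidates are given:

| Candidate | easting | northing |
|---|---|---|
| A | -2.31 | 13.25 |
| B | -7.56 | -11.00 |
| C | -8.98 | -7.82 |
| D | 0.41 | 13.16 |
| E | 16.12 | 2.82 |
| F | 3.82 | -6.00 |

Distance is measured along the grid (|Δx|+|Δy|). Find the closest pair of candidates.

A and D

Pairwise distances:
A–B: |-5.25| + |-24.25| = 5.25 + 24.25 = 29.50
A–C: |-6.67| + |-21.07| = 6.67 + 21.07 = 27.74
A–D: |2.72| + |-0.09| = 2.72 + 0.09 = 2.81
A–E: |18.43| + |-10.43| = 18.43 + 10.43 = 28.86
A–F: |6.13| + |-19.25| = 6.13 + 19.25 = 25.38
B–C: |-1.42| + |3.18| = 1.42 + 3.18 = 4.60
B–D: |7.97| + |24.16| = 7.97 + 24.16 = 32.13
B–E: |23.68| + |13.82| = 23.68 + 13.82 = 37.50
B–F: |11.38| + |5.00| = 11.38 + 5.00 = 16.38
C–D: |9.39| + |20.98| = 9.39 + 20.98 = 30.37
C–E: |25.10| + |10.64| = 25.10 + 10.64 = 35.74
C–F: |12.80| + |1.82| = 12.80 + 1.82 = 14.62
D–E: |15.71| + |-10.34| = 15.71 + 10.34 = 26.05
D–F: |3.41| + |-19.16| = 3.41 + 19.16 = 22.57
E–F: |-12.30| + |-8.82| = 12.30 + 8.82 = 21.12
Closest pair: A–D at 2.81.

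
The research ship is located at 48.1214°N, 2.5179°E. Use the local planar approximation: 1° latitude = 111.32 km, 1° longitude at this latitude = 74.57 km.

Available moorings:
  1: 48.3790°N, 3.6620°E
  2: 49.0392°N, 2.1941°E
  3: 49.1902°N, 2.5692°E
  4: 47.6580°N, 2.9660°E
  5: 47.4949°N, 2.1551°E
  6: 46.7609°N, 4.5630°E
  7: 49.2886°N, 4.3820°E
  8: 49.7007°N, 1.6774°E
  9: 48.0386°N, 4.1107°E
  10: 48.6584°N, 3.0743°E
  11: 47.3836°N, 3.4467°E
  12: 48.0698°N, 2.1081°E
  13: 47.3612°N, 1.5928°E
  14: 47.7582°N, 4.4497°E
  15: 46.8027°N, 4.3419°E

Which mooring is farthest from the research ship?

6

Distances from 48.1214°N, 2.5179°E:
1: √((0.2576·111.32)² + (1.1441·74.57)²) = √(822.314811 + 7278.740854) = 90.0059 km
2: √((0.9178·111.32)² + (-0.3238·74.57)²) = √(10438.605913 + 583.018016) = 104.9839 km
3: √((1.0688·111.32)² + (0.0513·74.57)²) = √(14155.958657 + 14.633999) = 119.0403 km
4: √((-0.4634·111.32)² + (0.4481·74.57)²) = √(2661.083206 + 1116.549995) = 61.4625 km
5: √((-0.6265·111.32)² + (-0.3628·74.57)²) = √(4863.943774 + 731.918700) = 74.8055 km
6: √((-1.3605·111.32)² + (2.0451·74.57)²) = √(22937.362995 + 23257.197645) = 214.9292 km
7: √((1.1672·111.32)² + (1.8641·74.57)²) = √(16882.507569 + 19322.650521) = 190.2765 km
8: √((1.5793·111.32)² + (-0.8405·74.57)²) = √(30908.338941 + 3928.291631) = 186.6457 km
9: √((-0.0828·111.32)² + (1.5928·74.57)²) = √(84.958546 + 14107.523430) = 119.1322 km
10: √((0.5370·111.32)² + (0.5564·74.57)²) = √(3573.509712 + 1721.482170) = 72.7667 km
11: √((-0.7378·111.32)² + (0.9288·74.57)²) = √(6745.648341 + 4797.032929) = 107.4369 km
12: √((-0.0516·111.32)² + (-0.4098·74.57)²) = √(32.994823 + 933.839402) = 31.0940 km
13: √((-0.7602·111.32)² + (-0.9251·74.57)²) = √(7161.469157 + 4758.889800) = 109.1804 km
14: √((-0.3632·111.32)² + (1.9318·74.57)²) = √(1634.700047 + 20751.648839) = 149.6207 km
15: √((-1.3187·111.32)² + (1.8240·74.57)²) = √(21549.560028 + 18500.265206) = 200.1245 km
Maximum: 6 at 214.9292 km.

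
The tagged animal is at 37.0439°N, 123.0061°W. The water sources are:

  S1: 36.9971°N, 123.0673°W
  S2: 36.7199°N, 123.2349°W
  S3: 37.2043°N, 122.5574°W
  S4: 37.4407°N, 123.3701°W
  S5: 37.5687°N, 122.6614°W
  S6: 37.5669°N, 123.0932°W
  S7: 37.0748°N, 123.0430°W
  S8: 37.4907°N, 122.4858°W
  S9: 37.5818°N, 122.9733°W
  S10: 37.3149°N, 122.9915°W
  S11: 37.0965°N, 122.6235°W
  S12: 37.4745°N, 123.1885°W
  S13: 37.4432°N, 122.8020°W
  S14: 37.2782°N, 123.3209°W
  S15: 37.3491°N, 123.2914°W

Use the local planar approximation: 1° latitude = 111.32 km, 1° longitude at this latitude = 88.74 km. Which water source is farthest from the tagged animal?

S8

Distances from 37.0439°N, 123.0061°W:
S1: √((-0.0468·111.32)² + (-0.0612·88.74)²) = √(27.141766 + 29.494544) = 7.5257 km
S2: √((-0.3240·111.32)² + (-0.2288·88.74)²) = √(1300.877541 + 412.240721) = 41.3898 km
S3: √((0.1604·111.32)² + (0.4487·88.74)²) = √(318.827022 + 1585.444296) = 43.6380 km
S4: √((0.3968·111.32)² + (-0.3640·88.74)²) = √(1951.145795 + 1043.377858) = 54.7222 km
S5: √((0.5248·111.32)² + (0.3447·88.74)²) = √(3412.982395 + 935.667222) = 65.9443 km
S6: √((0.5230·111.32)² + (-0.0871·88.74)²) = √(3389.610319 + 59.741367) = 58.7312 km
S7: √((0.0309·111.32)² + (-0.0369·88.74)²) = √(11.832141 + 10.722390) = 4.7492 km
S8: √((0.4468·111.32)² + (0.5203·88.74)²) = √(2473.846361 + 2131.800210) = 67.8649 km
S9: √((0.5379·111.32)² + (0.0328·88.74)²) = √(3585.497994 + 8.472011) = 59.9497 km
S10: √((0.2710·111.32)² + (0.0146·88.74)²) = √(910.091330 + 1.678590) = 30.1955 km
S11: √((0.0526·111.32)² + (0.3826·88.74)²) = √(34.286084 + 1152.733143) = 34.4531 km
S12: √((0.4306·111.32)² + (-0.1824·88.74)²) = √(2297.705936 + 261.992294) = 50.5935 km
S13: √((0.3993·111.32)² + (0.2041·88.74)²) = √(1975.809256 + 328.038531) = 47.9984 km
S14: √((0.2343·111.32)² + (-0.3148·88.74)²) = √(680.285121 + 780.383891) = 38.2187 km
S15: √((0.3052·111.32)² + (-0.2853·88.74)²) = √(1154.291384 + 640.976920) = 42.3706 km
Maximum: S8 at 67.8649 km.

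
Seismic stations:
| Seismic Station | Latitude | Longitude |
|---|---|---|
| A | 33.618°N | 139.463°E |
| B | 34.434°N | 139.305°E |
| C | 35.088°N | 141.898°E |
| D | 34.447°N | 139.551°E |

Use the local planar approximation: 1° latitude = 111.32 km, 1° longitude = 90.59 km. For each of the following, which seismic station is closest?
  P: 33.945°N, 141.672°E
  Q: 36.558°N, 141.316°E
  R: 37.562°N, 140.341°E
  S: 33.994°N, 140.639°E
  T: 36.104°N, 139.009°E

P at 33.945°N, 141.672°E:
  A: √((-0.327·111.32)² + (-2.209·90.59)²) = √(1325.07939 + 40045.33684) = 203.397 km
  B: √((0.489·111.32)² + (-2.367·90.59)²) = √(2963.22148 + 45978.73677) = 221.228 km
  C: √((1.143·111.32)² + (0.226·90.59)²) = √(16189.70205 + 419.15765) = 128.875 km
  D: √((0.502·111.32)² + (-2.121·90.59)²) = √(3122.86945 + 36918.31375) = 200.103 km
  → nearest: C (128.875 km)
Q at 36.558°N, 141.316°E:
  A: √((-2.940·111.32)² + (-1.853·90.59)²) = √(107112.72205 + 28178.07742) = 367.819 km
  B: √((-2.124·111.32)² + (-2.011·90.59)²) = √(55905.61381 + 33188.27351) = 298.486 km
  C: √((-1.470·111.32)² + (0.582·90.59)²) = √(26778.18051 + 2779.75480) = 171.924 km
  D: √((-2.111·111.32)² + (-1.765·90.59)²) = √(55223.36441 + 25565.24380) = 284.233 km
  → nearest: C (171.924 km)
R at 37.562°N, 140.341°E:
  A: √((-3.944·111.32)² + (-0.878·90.59)²) = √(192761.46036 + 6326.29663) = 446.193 km
  B: √((-3.128·111.32)² + (-1.036·90.59)²) = √(121249.47982 + 8808.05525) = 360.635 km
  C: √((-2.474·111.32)² + (1.557·90.59)²) = √(75848.28858 + 19894.71602) = 309.424 km
  D: √((-3.115·111.32)² + (-0.790·90.59)²) = √(120243.74594 + 5121.70667) = 354.070 km
  → nearest: C (309.424 km)
S at 33.994°N, 140.639°E:
  A: √((-0.376·111.32)² + (-1.176·90.59)²) = √(1751.95152 + 11349.45907) = 114.461 km
  B: √((0.440·111.32)² + (-1.334·90.59)²) = √(2399.11877 + 14604.01191) = 130.396 km
  C: √((1.094·111.32)² + (1.259·90.59)²) = √(14831.36214 + 13008.04347) = 166.851 km
  D: √((0.453·111.32)² + (-1.088·90.59)²) = √(2542.97915 + 9714.45207) = 110.713 km
  → nearest: D (110.713 km)
T at 36.104°N, 139.009°E:
  A: √((-2.486·111.32)² + (0.454·90.59)²) = √(76585.86889 + 1691.50087) = 279.781 km
  B: √((-1.670·111.32)² + (0.296·90.59)²) = √(34560.44594 + 719.02492) = 187.828 km
  C: √((-1.016·111.32)² + (2.889·90.59)²) = √(12791.86335 + 68494.48474) = 285.108 km
  D: √((-1.657·111.32)² + (0.542·90.59)²) = √(34024.47339 + 2410.78840) = 190.880 km
  → nearest: B (187.828 km)

P→C; Q→C; R→C; S→D; T→B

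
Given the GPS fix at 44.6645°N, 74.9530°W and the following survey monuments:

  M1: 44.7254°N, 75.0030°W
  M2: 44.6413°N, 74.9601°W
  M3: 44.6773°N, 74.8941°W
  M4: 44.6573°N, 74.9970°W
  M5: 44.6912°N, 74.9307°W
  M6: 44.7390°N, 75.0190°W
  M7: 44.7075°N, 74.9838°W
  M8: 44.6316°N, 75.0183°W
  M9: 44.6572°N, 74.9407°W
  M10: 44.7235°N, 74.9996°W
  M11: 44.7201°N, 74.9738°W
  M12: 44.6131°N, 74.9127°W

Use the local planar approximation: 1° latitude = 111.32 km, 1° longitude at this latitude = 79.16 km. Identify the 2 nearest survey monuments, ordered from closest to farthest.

Distances from 44.6645°N, 74.9530°W:
M1: 7.8502 km
M2: 2.6431 km
M3: 4.8754 km
M4: 3.5741 km
M5: 3.4569 km
M6: 9.8018 km
M7: 5.3719 km
M8: 6.3351 km
M9: 1.2682 km
M10: 7.5329 km
M11: 6.4047 km
M12: 6.5511 km
Sorted: M9 (1.2682 km) < M2 (2.6431 km) < M5 (3.4569 km) < M4 (3.5741 km) < …

M9, M2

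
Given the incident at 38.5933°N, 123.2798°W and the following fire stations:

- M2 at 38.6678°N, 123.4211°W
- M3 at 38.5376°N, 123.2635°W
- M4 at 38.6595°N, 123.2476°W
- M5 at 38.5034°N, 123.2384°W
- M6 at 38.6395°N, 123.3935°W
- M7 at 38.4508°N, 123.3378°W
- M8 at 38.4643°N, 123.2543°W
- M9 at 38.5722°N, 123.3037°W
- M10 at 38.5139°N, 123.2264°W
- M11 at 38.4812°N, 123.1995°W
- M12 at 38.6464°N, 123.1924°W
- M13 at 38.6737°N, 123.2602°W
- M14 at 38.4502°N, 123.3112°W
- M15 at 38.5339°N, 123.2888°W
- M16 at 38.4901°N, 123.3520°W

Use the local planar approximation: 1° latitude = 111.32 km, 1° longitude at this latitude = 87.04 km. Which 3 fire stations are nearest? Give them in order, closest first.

M9, M3, M15

Distances from 38.5933°N, 123.2798°W:
M2: √((0.0745·111.32)² + (-0.1413·87.04)²) = √(68.779488 + 151.259301) = 14.8337 km
M3: √((-0.0557·111.32)² + (0.0163·87.04)²) = √(38.446498 + 2.012857) = 6.3608 km
M4: √((0.0662·111.32)² + (0.0322·87.04)²) = √(54.307821 + 7.855060) = 7.8843 km
M5: √((-0.0899·111.32)² + (0.0414·87.04)²) = √(100.153419 + 12.984895) = 10.6366 km
M6: √((0.0462·111.32)² + (-0.1137·87.04)²) = √(26.450284 + 97.939683) = 11.1530 km
M7: √((-0.1425·111.32)² + (-0.0580·87.04)²) = √(251.637942 + 25.485535) = 16.6470 km
M8: √((-0.1290·111.32)² + (0.0255·87.04)²) = √(206.217642 + 4.926269) = 14.5308 km
M9: √((-0.0211·111.32)² + (-0.0239·87.04)²) = √(5.517106 + 4.327465) = 3.1376 km
M10: √((-0.0794·111.32)² + (0.0534·87.04)²) = √(78.124527 + 21.603309) = 9.9864 km
M11: √((-0.1121·111.32)² + (0.0803·87.04)²) = √(155.724742 + 48.850482) = 14.3030 km
M12: √((0.0531·111.32)² + (0.0874·87.04)²) = √(34.941009 + 57.870952) = 9.6339 km
M13: √((0.0804·111.32)² + (0.0196·87.04)²) = √(80.104791 + 2.910381) = 9.1113 km
M14: √((-0.1431·111.32)² + (-0.0314·87.04)²) = √(253.761459 + 7.469595) = 16.1626 km
M15: √((-0.0594·111.32)² + (-0.0090·87.04)²) = √(43.723940 + 0.613653) = 6.6586 km
M16: √((-0.1032·111.32)² + (-0.0722·87.04)²) = √(131.979291 + 39.492276) = 13.0947 km
Sorted: M9 (3.1376 km) < M3 (6.3608 km) < M15 (6.6586 km) < M4 (7.8843 km) < M13 (9.1113 km) < …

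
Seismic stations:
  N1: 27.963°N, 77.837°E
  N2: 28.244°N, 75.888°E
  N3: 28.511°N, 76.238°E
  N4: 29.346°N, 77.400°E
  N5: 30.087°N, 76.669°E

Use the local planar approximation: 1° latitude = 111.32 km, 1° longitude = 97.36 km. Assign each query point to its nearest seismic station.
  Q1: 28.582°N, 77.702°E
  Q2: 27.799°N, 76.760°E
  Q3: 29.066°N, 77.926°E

Q1 at 28.582°N, 77.702°E:
  N1: √((-0.619·111.32)² + (0.135·97.36)²) = √(4748.18567 + 172.75422) = 70.149 km
  N2: √((-0.338·111.32)² + (-1.814·97.36)²) = √(1415.72792 + 31191.45945) = 180.575 km
  N3: √((-0.071·111.32)² + (-1.464·97.36)²) = √(62.46879 + 20316.23763) = 142.754 km
  N4: √((0.764·111.32)² + (-0.302·97.36)²) = √(7233.24395 + 864.51994) = 89.988 km
  N5: √((1.505·111.32)² + (-1.033·97.36)²) = √(28068.51234 + 10114.90419) = 195.406 km
  → nearest: N1 (70.149 km)
Q2 at 27.799°N, 76.760°E:
  N1: √((0.164·111.32)² + (1.077·97.36)²) = √(333.29906 + 10994.93173) = 106.434 km
  N2: √((0.445·111.32)² + (-0.872·97.36)²) = √(2453.95400 + 7207.65682) = 98.293 km
  N3: √((0.712·111.32)² + (-0.522·97.36)²) = √(6282.12224 + 2582.86755) = 94.154 km
  N4: √((1.547·111.32)² + (0.640·97.36)²) = √(29656.98672 + 3882.58595) = 183.138 km
  N5: √((2.288·111.32)² + (-0.091·97.36)²) = √(64872.17150 + 78.49535) = 254.854 km
  → nearest: N3 (94.154 km)
Q3 at 29.066°N, 77.926°E:
  N1: √((-1.103·111.32)² + (-0.089·97.36)²) = √(15076.39197 + 75.08292) = 123.091 km
  N2: √((-0.822·111.32)² + (-2.038·97.36)²) = √(8373.17235 + 39370.36941) = 218.503 km
  N3: √((-0.555·111.32)² + (-1.688·97.36)²) = √(3817.08966 + 27008.84516) = 175.573 km
  N4: √((0.280·111.32)² + (-0.526·97.36)²) = √(971.54396 + 2622.60339) = 59.951 km
  N5: √((1.021·111.32)² + (-1.257·97.36)²) = √(12918.07732 + 14977.23644) = 167.019 km
  → nearest: N4 (59.951 km)

Q1→N1; Q2→N3; Q3→N4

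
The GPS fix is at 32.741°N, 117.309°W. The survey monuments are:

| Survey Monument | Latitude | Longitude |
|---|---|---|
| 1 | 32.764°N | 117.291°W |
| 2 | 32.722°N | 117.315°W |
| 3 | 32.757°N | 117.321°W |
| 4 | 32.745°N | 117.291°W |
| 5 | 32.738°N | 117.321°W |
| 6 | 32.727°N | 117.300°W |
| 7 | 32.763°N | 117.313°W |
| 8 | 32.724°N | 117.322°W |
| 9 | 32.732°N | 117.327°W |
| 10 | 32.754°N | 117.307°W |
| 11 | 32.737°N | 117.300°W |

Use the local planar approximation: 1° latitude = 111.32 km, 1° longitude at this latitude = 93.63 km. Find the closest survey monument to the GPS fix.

Distances from 32.741°N, 117.309°W:
1: 3.065 km
2: 2.188 km
3: 2.106 km
4: 1.743 km
5: 1.172 km
6: 1.772 km
7: 2.478 km
8: 2.250 km
9: 1.961 km
10: 1.459 km
11: 0.953 km
Minimum: 11 at 0.953 km.

11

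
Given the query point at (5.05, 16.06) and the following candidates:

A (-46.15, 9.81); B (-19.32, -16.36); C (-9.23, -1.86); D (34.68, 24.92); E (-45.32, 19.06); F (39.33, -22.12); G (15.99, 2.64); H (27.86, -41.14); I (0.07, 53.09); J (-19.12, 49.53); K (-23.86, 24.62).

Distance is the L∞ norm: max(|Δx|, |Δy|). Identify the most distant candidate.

Distances from (5.05, 16.06):
A: max(|-51.20|, |-6.25|) = 51.20
B: max(|-24.37|, |-32.42|) = 32.42
C: max(|-14.28|, |-17.92|) = 17.92
D: max(|29.63|, |8.86|) = 29.63
E: max(|-50.37|, |3.00|) = 50.37
F: max(|34.28|, |-38.18|) = 38.18
G: max(|10.94|, |-13.42|) = 13.42
H: max(|22.81|, |-57.20|) = 57.20
I: max(|-4.98|, |37.03|) = 37.03
J: max(|-24.17|, |33.47|) = 33.47
K: max(|-28.91|, |8.56|) = 28.91
Maximum: H at 57.20.

H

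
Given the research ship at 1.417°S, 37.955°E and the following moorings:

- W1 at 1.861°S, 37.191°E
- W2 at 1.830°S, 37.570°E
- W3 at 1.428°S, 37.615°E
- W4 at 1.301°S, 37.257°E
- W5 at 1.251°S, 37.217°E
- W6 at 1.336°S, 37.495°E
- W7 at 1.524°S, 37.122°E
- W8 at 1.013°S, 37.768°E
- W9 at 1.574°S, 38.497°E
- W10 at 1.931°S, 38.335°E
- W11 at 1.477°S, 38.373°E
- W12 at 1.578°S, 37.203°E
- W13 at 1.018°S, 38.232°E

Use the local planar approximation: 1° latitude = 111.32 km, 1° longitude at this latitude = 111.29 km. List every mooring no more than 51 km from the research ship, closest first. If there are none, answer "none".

Distances from 1.417°S, 37.955°E:
W1: √((-0.444·111.32)² + (-0.764·111.29)²) = √(2442.93738 + 7229.34585) = 98.348 km
W2: √((-0.413·111.32)² + (-0.385·111.29)²) = √(2113.71534 + 1835.83542) = 62.845 km
W3: √((-0.011·111.32)² + (-0.340·111.29)²) = √(1.49945 + 1431.75965) = 37.858 km
W4: √((0.116·111.32)² + (-0.698·111.29)²) = √(166.74867 + 6034.24765) = 78.746 km
W5: √((0.166·111.32)² + (-0.738·111.29)²) = √(341.47788 + 6745.66871) = 84.185 km
W6: √((0.081·111.32)² + (-0.460·111.29)²) = √(81.30485 + 2620.76420) = 51.981 km
W7: √((-0.107·111.32)² + (-0.833·111.29)²) = √(141.87764 + 8594.13730) = 93.467 km
W8: √((0.404·111.32)² + (-0.187·111.29)²) = √(2022.59591 + 433.10729) = 49.555 km
W9: √((-0.157·111.32)² + (0.542·111.29)²) = √(305.45392 + 3638.40348) = 62.800 km
W10: √((-0.514·111.32)² + (0.380·111.29)²) = √(3273.95445 + 1788.46102) = 71.151 km
W11: √((-0.060·111.32)² + (0.418·111.29)²) = √(44.61171 + 2164.03783) = 46.996 km
W12: √((-0.161·111.32)² + (-0.752·111.29)²) = √(321.21672 + 7004.02949) = 85.588 km
W13: √((0.399·111.32)² + (0.277·111.29)²) = √(1972.84146 + 950.32427) = 54.066 km
Threshold 51 km: W3 (37.858 km), W11 (46.996 km), W8 (49.555 km) are within range.

W3, W11, W8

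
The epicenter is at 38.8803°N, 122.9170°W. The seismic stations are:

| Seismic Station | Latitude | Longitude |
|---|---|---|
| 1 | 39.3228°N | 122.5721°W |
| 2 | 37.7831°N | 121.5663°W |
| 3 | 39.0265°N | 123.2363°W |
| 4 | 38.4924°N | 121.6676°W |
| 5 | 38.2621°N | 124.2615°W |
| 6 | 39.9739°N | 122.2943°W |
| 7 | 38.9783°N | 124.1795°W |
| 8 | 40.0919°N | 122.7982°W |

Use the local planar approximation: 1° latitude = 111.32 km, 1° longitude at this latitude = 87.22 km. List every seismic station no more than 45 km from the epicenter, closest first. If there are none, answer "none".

3

Distances from 38.8803°N, 122.9170°W:
1: 57.7182 km
2: 169.6968 km
3: 32.2562 km
4: 117.2162 km
5: 135.9689 km
6: 133.3053 km
7: 110.6543 km
8: 135.2727 km
Threshold 45 km: 3 (32.2562 km) is within range.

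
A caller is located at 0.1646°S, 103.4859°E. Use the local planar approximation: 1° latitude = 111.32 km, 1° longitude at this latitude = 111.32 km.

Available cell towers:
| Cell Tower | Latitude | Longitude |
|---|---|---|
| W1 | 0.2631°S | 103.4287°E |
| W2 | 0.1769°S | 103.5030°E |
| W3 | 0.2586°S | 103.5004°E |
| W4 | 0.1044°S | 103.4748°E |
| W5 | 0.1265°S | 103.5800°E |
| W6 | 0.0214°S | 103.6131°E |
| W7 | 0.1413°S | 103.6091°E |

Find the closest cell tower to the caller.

Distances from 0.1646°S, 103.4859°E:
W1: √((-0.0985·111.32)² + (-0.0572·111.32)²) = √(120.231664 + 40.545107) = 12.6798 km
W2: √((-0.0123·111.32)² + (0.0171·111.32)²) = √(1.874807 + 3.623586) = 2.3449 km
W3: √((-0.0940·111.32)² + (0.0145·111.32)²) = √(109.496970 + 2.605448) = 10.5878 km
W4: √((0.0602·111.32)² + (-0.0111·111.32)²) = √(44.909620 + 1.526836) = 6.8144 km
W5: √((0.0381·111.32)² + (0.0941·111.32)²) = √(17.988558 + 109.730066) = 11.3013 km
W6: √((0.1432·111.32)² + (0.1272·111.32)²) = √(254.116246 + 200.502881) = 21.3218 km
W7: √((0.0233·111.32)² + (0.1232·111.32)²) = √(6.727570 + 188.090911) = 13.9577 km
Minimum: W2 at 2.3449 km.

W2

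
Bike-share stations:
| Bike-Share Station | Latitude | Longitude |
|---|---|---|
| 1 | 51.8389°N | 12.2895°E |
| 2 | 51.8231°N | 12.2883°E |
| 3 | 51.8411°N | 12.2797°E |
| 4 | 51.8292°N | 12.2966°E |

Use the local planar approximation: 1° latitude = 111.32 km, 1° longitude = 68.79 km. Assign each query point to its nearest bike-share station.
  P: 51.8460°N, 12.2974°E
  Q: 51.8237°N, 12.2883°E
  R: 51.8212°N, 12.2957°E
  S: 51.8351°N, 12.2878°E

P→1; Q→2; R→2; S→1

P at 51.8460°N, 12.2974°E:
  1: 0.9592 km
  2: 2.6250 km
  3: 1.3342 km
  4: 1.8710 km
  → nearest: 1 (0.9592 km)
Q at 51.8237°N, 12.2883°E:
  1: 1.6941 km
  2: 0.0668 km
  3: 2.0253 km
  4: 0.8372 km
  → nearest: 2 (0.0668 km)
R at 51.8212°N, 12.2957°E:
  1: 2.0160 km
  2: 0.5512 km
  3: 2.4736 km
  4: 0.8927 km
  → nearest: 2 (0.5512 km)
S at 51.8351°N, 12.2878°E:
  1: 0.4389 km
  2: 1.3363 km
  3: 0.8698 km
  4: 0.8932 km
  → nearest: 1 (0.4389 km)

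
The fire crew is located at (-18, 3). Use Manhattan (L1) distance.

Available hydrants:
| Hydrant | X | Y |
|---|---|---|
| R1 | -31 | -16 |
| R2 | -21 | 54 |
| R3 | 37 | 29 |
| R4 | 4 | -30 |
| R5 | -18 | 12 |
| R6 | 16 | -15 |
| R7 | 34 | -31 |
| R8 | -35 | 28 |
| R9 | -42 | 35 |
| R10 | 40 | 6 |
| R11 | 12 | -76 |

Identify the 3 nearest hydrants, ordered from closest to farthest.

Distances from (-18, 3):
R1: |-13| + |-19| = 13 + 19 = 32
R2: |-3| + |51| = 3 + 51 = 54
R3: |55| + |26| = 55 + 26 = 81
R4: |22| + |-33| = 22 + 33 = 55
R5: |0| + |9| = 0 + 9 = 9
R6: |34| + |-18| = 34 + 18 = 52
R7: |52| + |-34| = 52 + 34 = 86
R8: |-17| + |25| = 17 + 25 = 42
R9: |-24| + |32| = 24 + 32 = 56
R10: |58| + |3| = 58 + 3 = 61
R11: |30| + |-79| = 30 + 79 = 109
Sorted: R5 (9) < R1 (32) < R8 (42) < R6 (52) < R2 (54) < …

R5, R1, R8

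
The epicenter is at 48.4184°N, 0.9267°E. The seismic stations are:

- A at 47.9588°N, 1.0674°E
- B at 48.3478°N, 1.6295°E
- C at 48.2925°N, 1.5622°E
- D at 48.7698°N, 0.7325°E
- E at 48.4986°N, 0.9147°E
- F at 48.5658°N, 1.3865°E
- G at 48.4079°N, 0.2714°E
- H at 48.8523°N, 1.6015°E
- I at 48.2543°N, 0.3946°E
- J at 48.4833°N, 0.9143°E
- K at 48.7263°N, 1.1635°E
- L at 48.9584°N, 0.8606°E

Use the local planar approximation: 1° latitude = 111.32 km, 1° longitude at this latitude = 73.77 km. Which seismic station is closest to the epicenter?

Distances from 48.4184°N, 0.9267°E:
A: √((-0.4596·111.32)² + (0.1407·73.77)²) = √(2617.619006 + 107.732754) = 52.2049 km
B: √((-0.0706·111.32)² + (0.7028·73.77)²) = √(61.766899 + 2687.961677) = 52.4379 km
C: √((-0.1259·111.32)² + (0.6355·73.77)²) = √(196.425495 + 2197.812690) = 48.9310 km
D: √((0.3514·111.32)² + (-0.1942·73.77)²) = √(1530.206032 + 205.238115) = 41.6587 km
E: √((0.0802·111.32)² + (-0.0120·73.77)²) = √(79.706756 + 0.783650) = 8.9716 km
F: √((0.1474·111.32)² + (0.4598·73.77)²) = √(269.241104 + 1150.528817) = 37.6798 km
G: √((-0.0105·111.32)² + (-0.6553·73.77)²) = √(1.366234 + 2336.898785) = 48.3556 km
H: √((0.4339·111.32)² + (0.6748·73.77)²) = √(2333.058860 + 2478.048002) = 69.3621 km
I: √((-0.1641·111.32)² + (-0.5321·73.77)²) = √(333.705648 + 1540.799344) = 43.2956 km
J: √((0.0649·111.32)² + (-0.0124·73.77)²) = √(52.195828 + 0.836764) = 7.2823 km
K: √((0.3079·111.32)² + (0.2368·73.77)²) = √(1174.804965 + 305.156737) = 38.4703 km
L: √((0.5400·111.32)² + (-0.0661·73.77)²) = √(3613.548724 + 23.777297) = 60.3102 km
Minimum: J at 7.2823 km.

J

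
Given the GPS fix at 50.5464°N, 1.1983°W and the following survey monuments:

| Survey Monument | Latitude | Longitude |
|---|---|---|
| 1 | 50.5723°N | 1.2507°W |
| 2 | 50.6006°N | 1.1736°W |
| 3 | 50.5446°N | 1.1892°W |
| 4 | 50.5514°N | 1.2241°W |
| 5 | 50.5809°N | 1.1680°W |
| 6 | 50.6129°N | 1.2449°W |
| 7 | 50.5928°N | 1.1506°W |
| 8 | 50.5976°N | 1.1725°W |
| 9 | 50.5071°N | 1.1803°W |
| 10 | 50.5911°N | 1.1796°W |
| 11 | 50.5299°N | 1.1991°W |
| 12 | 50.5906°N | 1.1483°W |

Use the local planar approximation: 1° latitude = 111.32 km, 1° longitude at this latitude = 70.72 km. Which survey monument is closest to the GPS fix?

3

Distances from 50.5464°N, 1.1983°W:
1: √((0.0259·111.32)² + (-0.0524·70.72)²) = √(8.312773 + 13.732420) = 4.6952 km
2: √((0.0542·111.32)² + (0.0247·70.72)²) = √(36.403653 + 3.051254) = 6.2813 km
3: √((-0.0018·111.32)² + (0.0091·70.72)²) = √(0.040151 + 0.414159) = 0.6740 km
4: √((0.0050·111.32)² + (-0.0258·70.72)²) = √(0.309804 + 3.329078) = 1.9076 km
5: √((0.0345·111.32)² + (0.0303·70.72)²) = √(14.749747 + 4.591660) = 4.3979 km
6: √((0.0665·111.32)² + (-0.0466·70.72)²) = √(54.801152 + 10.860663) = 8.1032 km
7: √((0.0464·111.32)² + (0.0477·70.72)²) = √(26.679787 + 11.379450) = 6.1692 km
8: √((0.0512·111.32)² + (0.0258·70.72)²) = √(32.485258 + 3.329078) = 5.9845 km
9: √((-0.0393·111.32)² + (0.0180·70.72)²) = √(19.139540 + 1.620427) = 4.5563 km
10: √((0.0447·111.32)² + (0.0187·70.72)²) = √(24.760616 + 1.748911) = 5.1487 km
11: √((-0.0165·111.32)² + (-0.0008·70.72)²) = √(3.373761 + 0.003201) = 1.8377 km
12: √((0.0442·111.32)² + (0.0500·70.72)²) = √(24.209785 + 12.503296) = 6.0591 km
Minimum: 3 at 0.6740 km.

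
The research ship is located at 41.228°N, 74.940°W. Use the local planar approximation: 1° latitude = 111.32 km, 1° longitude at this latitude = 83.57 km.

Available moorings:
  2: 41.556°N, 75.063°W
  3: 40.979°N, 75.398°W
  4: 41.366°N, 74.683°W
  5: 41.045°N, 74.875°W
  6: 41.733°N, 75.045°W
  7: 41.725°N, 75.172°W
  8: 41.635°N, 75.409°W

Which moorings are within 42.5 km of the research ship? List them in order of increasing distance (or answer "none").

5, 4, 2

Distances from 41.228°N, 74.940°W:
2: 37.932 km
3: 47.258 km
4: 26.406 km
5: 21.083 km
6: 56.897 km
7: 58.625 km
8: 59.908 km
Threshold 42.5 km: 5 (21.083 km), 4 (26.406 km), 2 (37.932 km) are within range.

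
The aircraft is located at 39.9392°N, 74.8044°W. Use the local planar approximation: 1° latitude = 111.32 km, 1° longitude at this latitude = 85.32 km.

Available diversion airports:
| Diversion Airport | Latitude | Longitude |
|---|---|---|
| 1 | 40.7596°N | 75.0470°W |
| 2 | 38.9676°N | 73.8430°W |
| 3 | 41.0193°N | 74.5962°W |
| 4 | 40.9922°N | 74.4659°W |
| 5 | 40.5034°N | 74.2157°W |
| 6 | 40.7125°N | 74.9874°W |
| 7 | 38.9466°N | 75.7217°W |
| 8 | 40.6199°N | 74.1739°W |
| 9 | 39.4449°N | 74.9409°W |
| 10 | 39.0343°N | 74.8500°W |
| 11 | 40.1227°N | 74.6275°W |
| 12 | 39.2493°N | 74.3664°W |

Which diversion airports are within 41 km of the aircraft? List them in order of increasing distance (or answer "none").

Distances from 39.9392°N, 74.8044°W:
1: √((0.8204·111.32)² + (-0.2426·85.32)²) = √(8340.607778 + 428.433367) = 93.6432 km
2: √((-0.9716·111.32)² + (0.9614·85.32)²) = √(11698.263718 + 6728.370982) = 135.7447 km
3: √((1.0801·111.32)² + (0.2082·85.32)²) = √(14456.871722 + 315.546338) = 121.5418 km
4: √((1.0530·111.32)² + (0.3385·85.32)²) = √(13740.519022 + 834.101764) = 120.7254 km
5: √((0.5642·111.32)² + (0.5887·85.32)²) = √(3944.687092 + 2522.840331) = 80.4209 km
6: √((0.7733·111.32)² + (-0.1830·85.32)²) = √(7410.413047 + 243.783256) = 87.4883 km
7: √((-0.9926·111.32)² + (-0.9173·85.32)²) = √(12209.417286 + 6125.259331) = 135.4056 km
8: √((0.6807·111.32)² + (0.6305·85.32)²) = √(5741.930037 + 2893.822409) = 92.9287 km
9: √((-0.4943·111.32)² + (-0.1365·85.32)²) = √(3027.803009 + 135.633509) = 56.2444 km
10: √((-0.9049·111.32)² + (-0.0456·85.32)²) = √(10147.231575 + 15.136706) = 100.8086 km
11: √((0.1835·111.32)² + (0.1769·85.32)²) = √(417.271317 + 227.801909) = 25.3983 km
12: √((-0.6899·111.32)² + (0.4380·85.32)²) = √(5898.189005 + 1396.528858) = 85.4091 km
Threshold 41 km: 11 (25.3983 km) is within range.

11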